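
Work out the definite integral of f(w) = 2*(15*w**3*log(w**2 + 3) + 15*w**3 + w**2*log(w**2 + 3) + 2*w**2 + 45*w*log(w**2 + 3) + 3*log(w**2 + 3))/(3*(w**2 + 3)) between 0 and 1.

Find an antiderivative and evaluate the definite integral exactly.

Antiderivative: F(w) = -2*(-5*w**2/2 - w/3)*log(w**2 + 3); value = 17*log(4)/3

f has the shape u'v + uv' for u = 5*w**2 + 2*w/3 and v = log(w**2 + 3) — it is the derivative of the product u*v.
F(w) = -2*(-5*w**2/2 - w/3)*log(w**2 + 3) is an antiderivative of f.
Check: d/dw[-2*(-5*w**2/2 - w/3)*log(w**2 + 3)] = (30*w**3*log(w**2 + 3) + 30*w**3 + 2*w**2*log(w**2 + 3) + 4*w**2 + 90*w*log(w**2 + 3) + 6*log(w**2 + 3))/(3*w**2 + 9), which equals f(w).
F(1) = 17*log(4)/3; F(0) = 0.
Integral = F(1) - F(0) = 17*log(4)/3.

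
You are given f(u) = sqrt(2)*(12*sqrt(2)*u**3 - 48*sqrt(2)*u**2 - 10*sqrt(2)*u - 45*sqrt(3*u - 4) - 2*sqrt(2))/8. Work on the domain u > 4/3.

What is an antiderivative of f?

An antiderivative is F(u) = (9*u**4 - 48*u**3 - 15*u**2 - 6*u - 15*sqrt(2)*(3*u - 4)**(3/2) - 20)/12.

A candidate is checked by its d/du: the result must match f(u).
Check: d/du[(9*u**4 - 48*u**3 - 15*u**2 - 6*u - 15*sqrt(2)*(3*u - 4)**(3/2) - 20)/12] = 3*u**3 - 12*u**2 - 5*u/2 - 45*sqrt(2)*sqrt(3*u - 4)/8 - 1/2, which equals f(u).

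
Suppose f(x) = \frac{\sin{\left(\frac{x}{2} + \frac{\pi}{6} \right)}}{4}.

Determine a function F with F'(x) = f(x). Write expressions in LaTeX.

Whatever form F(x) takes, F'(x) = f(x) is non-negotiable.
Check: d/dx[- \frac{\cos{\left(\frac{x}{2} + \frac{\pi}{6} \right)}}{2}] = \frac{\sin{\left(\frac{x}{2} + \frac{\pi}{6} \right)}}{4} = f(x).

An antiderivative is F(x) = - \frac{\cos{\left(\frac{x}{2} + \frac{\pi}{6} \right)}}{2}.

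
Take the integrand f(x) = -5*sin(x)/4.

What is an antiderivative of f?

An antiderivative is F(x) = 5*cos(x)/4.

Recover f(x) by differentiating a candidate F(x); any mismatch rules it out.
Check: d/dx[5*cos(x)/4] = -5*sin(x)/4 = f(x).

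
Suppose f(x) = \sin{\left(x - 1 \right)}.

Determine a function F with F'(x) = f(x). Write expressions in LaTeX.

Recover f(x) by differentiating a candidate F(x); any mismatch rules it out.
Check: d/dx[- \cos{\left(x - 1 \right)}] = \sin{\left(x - 1 \right)} = f(x).

An antiderivative is F(x) = - \cos{\left(x - 1 \right)}.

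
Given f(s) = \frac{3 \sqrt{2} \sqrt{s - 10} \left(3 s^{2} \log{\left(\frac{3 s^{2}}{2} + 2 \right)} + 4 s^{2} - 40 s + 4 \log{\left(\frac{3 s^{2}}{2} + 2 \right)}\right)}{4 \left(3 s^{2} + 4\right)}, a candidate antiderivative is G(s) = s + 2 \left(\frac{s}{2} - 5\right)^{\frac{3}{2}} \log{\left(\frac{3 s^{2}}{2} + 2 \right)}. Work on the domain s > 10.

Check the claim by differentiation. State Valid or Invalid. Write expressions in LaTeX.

d/ds[G] = \frac{9 \sqrt{2} s^{2} \sqrt{s - 10} \log{\left(\frac{3 s^{2}}{2} + 2 \right)} + 12 \sqrt{2} s^{2} \sqrt{s - 10} + 12 s^{2} - 120 \sqrt{2} s \sqrt{s - 10} + 12 \sqrt{2} \sqrt{s - 10} \log{\left(\frac{3 s^{2}}{2} + 2 \right)} + 16}{12 s^{2} + 16}
d/ds[G] - f(s) = 1 != 0.

Invalid: d/ds[G] - f = 1, which is not 0.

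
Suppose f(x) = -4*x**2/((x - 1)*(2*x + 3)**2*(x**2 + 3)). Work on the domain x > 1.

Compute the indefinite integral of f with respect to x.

Factor the denominator ((x - 1)*(2*x + 3)**2*(x**2 + 3)) and decompose: f = (5*x - 11)/(49*(x**2 + 3)) - 152/(1225*(2*x + 3)) + 24/(35*(2*x + 3)**2) - 1/(25*(x - 1)); each piece integrates to a log, atan, or power term.
Check: d/dx[-(588*x*log(x - 1) + 912*x*log(x + 3/2) - 750*x*log(x**2 + 3) + 1100*sqrt(3)*x*atan(sqrt(3)*x/3) + 882*log(x - 1) + 1368*log(x + 3/2) - 1125*log(x**2 + 3) + 1650*sqrt(3)*atan(sqrt(3)*x/3) + 2520)/(7350*(2*x + 3))] = -4*x**2/(4*x**5 + 8*x**4 + 9*x**3 + 15*x**2 - 9*x - 27), which equals f(x).

F(x) = -(588*x*log(x - 1) + 912*x*log(x + 3/2) - 750*x*log(x**2 + 3) + 1100*sqrt(3)*x*atan(sqrt(3)*x/3) + 882*log(x - 1) + 1368*log(x + 3/2) - 1125*log(x**2 + 3) + 1650*sqrt(3)*atan(sqrt(3)*x/3) + 2520)/(7350*(2*x + 3)) + C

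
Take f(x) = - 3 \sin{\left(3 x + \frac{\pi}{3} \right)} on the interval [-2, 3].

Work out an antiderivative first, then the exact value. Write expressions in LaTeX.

A first test for any F(x): its x-derivative must equal f(x) identically.
F(x) = \cos{\left(3 x + \frac{\pi}{3} \right)} is an antiderivative of f.
Check: d/dx[\cos{\left(3 x + \frac{\pi}{3} \right)}] = - 3 \sin{\left(3 x + \frac{\pi}{3} \right)} = f(x).
F(3) = \cos{\left(\frac{\pi}{3} + 9 \right)}; F(-2) = \sin{\left(\frac{\pi}{6} + 6 \right)}.
Integral = F(3) - F(-2) = \cos{\left(\frac{\pi}{3} + 9 \right)} - \sin{\left(\frac{\pi}{6} + 6 \right)}.

Antiderivative: F(x) = \cos{\left(3 x + \frac{\pi}{3} \right)}; value = \cos{\left(\frac{\pi}{3} + 9 \right)} - \sin{\left(\frac{\pi}{6} + 6 \right)}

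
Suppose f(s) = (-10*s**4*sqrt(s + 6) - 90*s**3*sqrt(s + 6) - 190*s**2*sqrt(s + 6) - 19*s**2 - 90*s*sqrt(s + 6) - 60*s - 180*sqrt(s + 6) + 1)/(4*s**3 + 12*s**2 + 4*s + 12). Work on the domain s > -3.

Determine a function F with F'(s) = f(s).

Any candidate F(s) must reproduce f(s) exactly when differentiated.
Check: d/ds[(-4*(s + 6)**(5/2) + log(s + 3) - 10*log(2*s**2 + 2))/4] = (-10*s**4*sqrt(s + 6) - 90*s**3*sqrt(s + 6) - 190*s**2*sqrt(s + 6) - 19*s**2 - 90*s*sqrt(s + 6) - 60*s - 180*sqrt(s + 6) + 1)/(4*s**3 + 12*s**2 + 4*s + 12) = f(s).

An antiderivative is F(s) = (-4*(s + 6)**(5/2) + log(s + 3) - 10*log(2*s**2 + 2))/4.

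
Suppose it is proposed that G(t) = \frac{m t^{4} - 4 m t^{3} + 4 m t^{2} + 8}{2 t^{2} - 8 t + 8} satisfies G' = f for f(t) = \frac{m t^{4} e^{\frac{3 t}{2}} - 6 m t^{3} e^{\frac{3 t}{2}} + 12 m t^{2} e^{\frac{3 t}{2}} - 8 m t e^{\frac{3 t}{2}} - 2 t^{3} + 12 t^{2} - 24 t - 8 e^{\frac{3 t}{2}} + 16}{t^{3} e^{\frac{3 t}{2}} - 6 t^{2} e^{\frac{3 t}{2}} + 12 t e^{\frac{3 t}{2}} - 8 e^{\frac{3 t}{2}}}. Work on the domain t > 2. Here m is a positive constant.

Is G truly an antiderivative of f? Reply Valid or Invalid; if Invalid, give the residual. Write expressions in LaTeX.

Invalid: d/dt[G] - f = 2 e^{- \frac{3 t}{2}}, which is not 0.

d/dt[G] = \frac{m t^{4} - 6 m t^{3} + 12 m t^{2} - 8 m t - 8}{t^{3} - 6 t^{2} + 12 t - 8}
d/dt[G] - f(t) = 2 e^{- \frac{3 t}{2}} != 0.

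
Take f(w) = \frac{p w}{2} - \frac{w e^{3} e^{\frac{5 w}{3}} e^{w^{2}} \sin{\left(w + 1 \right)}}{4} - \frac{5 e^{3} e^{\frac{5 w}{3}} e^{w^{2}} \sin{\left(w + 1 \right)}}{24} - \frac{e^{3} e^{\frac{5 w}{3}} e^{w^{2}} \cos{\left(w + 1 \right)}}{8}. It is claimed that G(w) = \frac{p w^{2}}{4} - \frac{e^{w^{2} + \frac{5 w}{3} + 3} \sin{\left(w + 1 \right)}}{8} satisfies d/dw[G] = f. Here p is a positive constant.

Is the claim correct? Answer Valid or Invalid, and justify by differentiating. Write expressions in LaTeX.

Valid - differentiating G returns exactly f.

d/dw[G] = \frac{p w}{2} - \frac{w e^{3} e^{\frac{5 w}{3}} e^{w^{2}} \sin{\left(w + 1 \right)}}{4} - \frac{5 e^{3} e^{\frac{5 w}{3}} e^{w^{2}} \sin{\left(w + 1 \right)}}{24} - \frac{e^{3} e^{\frac{5 w}{3}} e^{w^{2}} \cos{\left(w + 1 \right)}}{8}
This equals f(w) exactly, so the claim holds.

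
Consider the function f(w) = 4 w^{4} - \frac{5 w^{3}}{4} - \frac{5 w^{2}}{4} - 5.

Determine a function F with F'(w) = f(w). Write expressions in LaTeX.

An antiderivative is F(w) = \frac{4 w^{5}}{5} - \frac{5 w^{4}}{16} - \frac{5 w^{3}}{12} - 5 w.

The integrand splits into summands that can be handled one at a time.
Check: d/dw[\frac{4 w^{5}}{5} - \frac{5 w^{4}}{16} - \frac{5 w^{3}}{12} - 5 w] = 4 w^{4} - \frac{5 w^{3}}{4} - \frac{5 w^{2}}{4} - 5 = f(w).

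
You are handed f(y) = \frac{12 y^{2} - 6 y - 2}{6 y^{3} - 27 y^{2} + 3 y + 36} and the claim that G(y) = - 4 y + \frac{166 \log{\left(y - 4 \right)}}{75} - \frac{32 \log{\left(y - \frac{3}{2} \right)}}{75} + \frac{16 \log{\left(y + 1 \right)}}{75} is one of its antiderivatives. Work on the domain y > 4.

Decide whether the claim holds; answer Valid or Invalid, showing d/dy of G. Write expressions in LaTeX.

d/dy[G] = \frac{- 24 y^{3} + 120 y^{2} - 18 y - 146}{6 y^{3} - 27 y^{2} + 3 y + 36}
d/dy[G] - f(y) = -4 != 0.

Invalid: d/dy[G] - f = -4, which is not 0.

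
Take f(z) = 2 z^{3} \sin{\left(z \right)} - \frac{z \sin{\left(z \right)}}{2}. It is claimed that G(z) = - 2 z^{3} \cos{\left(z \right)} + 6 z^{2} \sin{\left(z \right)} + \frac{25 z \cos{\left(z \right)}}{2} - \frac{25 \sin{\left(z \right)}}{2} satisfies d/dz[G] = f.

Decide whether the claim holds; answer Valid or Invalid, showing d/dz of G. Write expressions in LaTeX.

Valid - the claim checks out under differentiation.

d/dz[G] = 2 z^{3} \sin{\left(z \right)} - \frac{z \sin{\left(z \right)}}{2}
This equals f(z) exactly, so the claim holds.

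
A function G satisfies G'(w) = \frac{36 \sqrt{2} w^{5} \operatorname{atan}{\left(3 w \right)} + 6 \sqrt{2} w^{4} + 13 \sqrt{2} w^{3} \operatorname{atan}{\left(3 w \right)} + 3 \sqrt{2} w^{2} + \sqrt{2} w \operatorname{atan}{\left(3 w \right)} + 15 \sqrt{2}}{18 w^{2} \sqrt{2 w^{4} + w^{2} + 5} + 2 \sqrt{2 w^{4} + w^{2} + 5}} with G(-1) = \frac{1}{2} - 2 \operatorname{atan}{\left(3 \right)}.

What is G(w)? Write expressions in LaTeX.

G(w) = \sqrt{w^{4} + \frac{w^{2}}{2} + \frac{5}{2}} \operatorname{atan}{\left(3 w \right)} + \frac{1}{2}

Recognize the product-rule pattern: G'(w) = u'v + uv' with u = \sqrt{w^{4} + \frac{w^{2}}{2} + \frac{5}{2}}, v = \operatorname{atan}{\left(3 w \right)}, so integration by parts undoes it.
A general antiderivative is \sqrt{w^{4} + \frac{w^{2}}{2} + \frac{5}{2}} \operatorname{atan}{\left(3 w \right)} + C.
The condition gives C = \frac{1}{2} - 2 \operatorname{atan}{\left(3 \right)} - (- 2 \operatorname{atan}{\left(3 \right)}) = \frac{1}{2}.
So G(w) = \sqrt{w^{4} + \frac{w^{2}}{2} + \frac{5}{2}} \operatorname{atan}{\left(3 w \right)} + \frac{1}{2}.
Check: d/dw[\sqrt{w^{4} + \frac{w^{2}}{2} + \frac{5}{2}} \operatorname{atan}{\left(3 w \right)} + \frac{1}{2}] = \frac{36 w^{5} \operatorname{atan}{\left(3 w \right)} + 6 w^{4} + 13 w^{3} \operatorname{atan}{\left(3 w \right)} + 3 w^{2} + w \operatorname{atan}{\left(3 w \right)} + 15}{9 \sqrt{2} w^{2} \sqrt{2 w^{4} + w^{2} + 5} + \sqrt{2} \sqrt{2 w^{4} + w^{2} + 5}}, which equals G'(w).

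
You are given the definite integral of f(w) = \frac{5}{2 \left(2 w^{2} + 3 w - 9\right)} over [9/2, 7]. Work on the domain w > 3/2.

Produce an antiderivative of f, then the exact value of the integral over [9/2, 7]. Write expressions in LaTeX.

Antiderivative: F(w) = \frac{5 \log{\left(w - \frac{3}{2} \right)}}{18} - \frac{5 \log{\left(w + 3 \right)}}{18}; value = - \frac{5 \log{\left(10 \right)}}{18} - \frac{5 \log{\left(3 \right)}}{18} + \frac{5 \log{\left(\frac{11}{2} \right)}}{18} + \frac{5 \log{\left(\frac{15}{2} \right)}}{18}

Factor the denominator (2 \left(w + 3\right) \left(2 w - 3\right)) and decompose: f = \frac{5}{9 \left(2 w - 3\right)} - \frac{5}{18 \left(w + 3\right)}; each piece integrates to a log, atan, or power term.
F(w) = \frac{5 \log{\left(w - \frac{3}{2} \right)}}{18} - \frac{5 \log{\left(w + 3 \right)}}{18} is an antiderivative of f.
Check: d/dw[\frac{5 \log{\left(w - \frac{3}{2} \right)}}{18} - \frac{5 \log{\left(w + 3 \right)}}{18}] = \frac{5}{4 w^{2} + 6 w - 18}, which equals f(w).
F(7) = - \frac{5 \log{\left(10 \right)}}{18} + \frac{5 \log{\left(\frac{11}{2} \right)}}{18}; F(9/2) = - \frac{5 \log{\left(\frac{15}{2} \right)}}{18} + \frac{5 \log{\left(3 \right)}}{18}.
Integral = F(7) - F(9/2) = - \frac{5 \log{\left(10 \right)}}{18} - \frac{5 \log{\left(3 \right)}}{18} + \frac{5 \log{\left(\frac{11}{2} \right)}}{18} + \frac{5 \log{\left(\frac{15}{2} \right)}}{18}.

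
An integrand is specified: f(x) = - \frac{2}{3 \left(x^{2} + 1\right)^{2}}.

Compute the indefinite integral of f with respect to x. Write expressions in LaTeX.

Whatever form F(x) takes, F'(x) = f(x) is non-negotiable.
Check: d/dx[- \frac{2 x}{6 x^{2} + 6} - \frac{\operatorname{atan}{\left(x \right)}}{3}] = - \frac{2}{3 x^{4} + 6 x^{2} + 3}, which equals f(x).

F(x) = - \frac{2 x}{6 x^{2} + 6} - \frac{\operatorname{atan}{\left(x \right)}}{3} + C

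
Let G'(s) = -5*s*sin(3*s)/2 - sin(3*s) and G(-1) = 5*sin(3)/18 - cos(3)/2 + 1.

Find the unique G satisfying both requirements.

G(s) = 5*s*cos(3*s)/6 - 5*sin(3*s)/18 + cos(3*s)/3 + 1

The integrand splits into summands that can be handled one at a time.
A general antiderivative is 5*s*cos(3*s)/6 - 5*sin(3*s)/18 + cos(3*s)/3 + C.
The condition gives C = 5*sin(3)/18 - cos(3)/2 + 1 - (5*sin(3)/18 - cos(3)/2) = 1.
So G(s) = 5*s*cos(3*s)/6 - 5*sin(3*s)/18 + cos(3*s)/3 + 1.
Check: d/ds[5*s*cos(3*s)/6 - 5*sin(3*s)/18 + cos(3*s)/3 + 1] = -5*s*sin(3*s)/2 - sin(3*s) = G'(s).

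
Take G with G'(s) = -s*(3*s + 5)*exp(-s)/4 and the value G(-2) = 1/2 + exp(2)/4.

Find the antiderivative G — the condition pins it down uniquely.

Recognize the product-rule pattern: G'(s) = u'v + uv' with u = 3*s**2/4 + 11*s/4 + 11/4, v = exp(-s), so integration by parts undoes it.
A general antiderivative is (3*s**2 + 11*s + 11)*exp(-s)/4 + C.
The condition gives C = 1/2 + exp(2)/4 - (exp(2)/4) = 1/2.
So G(s) = 3*s**2*exp(-s)/4 + 11*s*exp(-s)/4 + 1/2 + 11*exp(-s)/4.
Check: d/ds[3*s**2*exp(-s)/4 + 11*s*exp(-s)/4 + 1/2 + 11*exp(-s)/4] = (-3*s**2 - 5*s)*exp(-s)/4, which equals G'(s).

G(s) = 3*s**2*exp(-s)/4 + 11*s*exp(-s)/4 + 1/2 + 11*exp(-s)/4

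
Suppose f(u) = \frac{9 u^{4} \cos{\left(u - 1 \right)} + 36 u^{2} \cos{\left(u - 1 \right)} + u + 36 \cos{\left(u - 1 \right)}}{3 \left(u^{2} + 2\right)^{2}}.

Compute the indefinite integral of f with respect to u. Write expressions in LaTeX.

Recover f(u) by differentiating a candidate F(u); any mismatch rules it out.
Check: d/du[\frac{18 u^{2} \sin{\left(u - 1 \right)} + 36 \sin{\left(u - 1 \right)} - 1}{6 u^{2} + 12}] = \frac{9 u^{4} \cos{\left(u - 1 \right)} + 36 u^{2} \cos{\left(u - 1 \right)} + u + 36 \cos{\left(u - 1 \right)}}{3 u^{4} + 12 u^{2} + 12}, which equals f(u).

F(u) = \frac{18 u^{2} \sin{\left(u - 1 \right)} + 36 \sin{\left(u - 1 \right)} - 1}{6 u^{2} + 12} + C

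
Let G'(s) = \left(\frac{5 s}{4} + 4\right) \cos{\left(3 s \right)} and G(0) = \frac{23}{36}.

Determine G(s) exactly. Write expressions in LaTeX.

G(s) = \frac{15 s \sin{\left(3 s \right)} + 48 \sin{\left(3 s \right)} + 5 \cos{\left(3 s \right)} + 18}{36}

Since d/ds undoes antidifferentiation here, G(s) must give back the stated G'(s).
A general antiderivative is \frac{5 s \sin{\left(3 s \right)}}{12} + \frac{4 \sin{\left(3 s \right)}}{3} + \frac{5 \cos{\left(3 s \right)}}{36} + C.
The condition gives C = \frac{23}{36} - (\frac{5}{36}) = \frac{1}{2}.
So G(s) = \frac{15 s \sin{\left(3 s \right)} + 48 \sin{\left(3 s \right)} + 5 \cos{\left(3 s \right)} + 18}{36}.
Check: d/ds[\frac{15 s \sin{\left(3 s \right)} + 48 \sin{\left(3 s \right)} + 5 \cos{\left(3 s \right)} + 18}{36}] = \frac{5 s \cos{\left(3 s \right)}}{4} + 4 \cos{\left(3 s \right)}, which equals G'(s).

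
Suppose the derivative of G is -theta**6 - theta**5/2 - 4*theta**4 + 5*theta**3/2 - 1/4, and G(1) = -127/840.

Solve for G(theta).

Integrate term by term and add the pieces.
A general antiderivative is -theta**7/7 - theta**6/12 - 4*theta**5/5 + 5*theta**4/8 - theta/4 + C.
The condition gives C = -127/840 - (-547/840) = 1/2.
So G(theta) = -(120*theta**7 + 70*theta**6 + 672*theta**5 - 525*theta**4 + 210*theta - 420)/840.
Check: d/dtheta[-(120*theta**7 + 70*theta**6 + 672*theta**5 - 525*theta**4 + 210*theta - 420)/840] = -theta**6 - theta**5/2 - 4*theta**4 + 5*theta**3/2 - 1/4 = G'(theta).

G(theta) = -(120*theta**7 + 70*theta**6 + 672*theta**5 - 525*theta**4 + 210*theta - 420)/840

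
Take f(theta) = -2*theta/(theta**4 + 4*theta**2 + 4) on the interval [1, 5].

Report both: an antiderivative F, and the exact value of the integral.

The substitution u = theta**2/2 + 1 works: f is exactly (dF/du)*(du/dtheta) for that inner function.
F(theta) = 1/(theta**2 + 2) is an antiderivative of f.
Check: d/dtheta[1/(theta**2 + 2)] = -2*theta/(theta**4 + 4*theta**2 + 4) = f(theta).
F(5) = 1/27; F(1) = 1/3.
Integral = F(5) - F(1) = -8/27.

Antiderivative: F(theta) = 1/(theta**2 + 2); value = -8/27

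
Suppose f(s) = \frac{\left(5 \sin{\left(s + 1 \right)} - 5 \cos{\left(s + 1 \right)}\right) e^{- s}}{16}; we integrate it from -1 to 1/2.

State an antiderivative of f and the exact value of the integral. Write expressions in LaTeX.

f has the shape u'v + uv' for u = - \frac{5 e^{- s}}{16} and v = \sin{\left(s + 1 \right)} — it is the derivative of the product u*v.
F(s) = - \frac{5 e^{- s} \sin{\left(s + 1 \right)}}{16} is an antiderivative of f.
Check: d/ds[- \frac{5 e^{- s} \sin{\left(s + 1 \right)}}{16}] = \frac{\left(5 \sin{\left(s + 1 \right)} - 5 \cos{\left(s + 1 \right)}\right) e^{- s}}{16} = f(s).
F(1/2) = - \frac{5 \sin{\left(\frac{3}{2} \right)}}{16 e^{\frac{1}{2}}}; F(-1) = 0.
Integral = F(1/2) - F(-1) = - \frac{5 \sin{\left(\frac{3}{2} \right)}}{16 e^{\frac{1}{2}}}.

Antiderivative: F(s) = - \frac{5 e^{- s} \sin{\left(s + 1 \right)}}{16}; value = - \frac{5 \sin{\left(\frac{3}{2} \right)}}{16 e^{\frac{1}{2}}}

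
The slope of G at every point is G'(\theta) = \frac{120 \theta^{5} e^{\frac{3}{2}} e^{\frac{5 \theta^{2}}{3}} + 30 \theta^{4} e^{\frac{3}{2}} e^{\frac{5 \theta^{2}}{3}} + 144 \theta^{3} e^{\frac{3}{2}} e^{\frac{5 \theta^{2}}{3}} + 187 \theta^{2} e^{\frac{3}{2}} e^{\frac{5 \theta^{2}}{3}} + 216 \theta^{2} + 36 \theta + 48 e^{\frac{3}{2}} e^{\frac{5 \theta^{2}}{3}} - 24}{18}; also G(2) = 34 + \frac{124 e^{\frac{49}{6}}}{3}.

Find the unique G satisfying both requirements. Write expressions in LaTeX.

G(\theta) = \frac{24 \theta^{3} + 6 \theta^{2} + \theta \left(12 \theta^{3} + 3 \theta^{2} + 16\right) e^{\frac{5 \theta^{2}}{3} + \frac{3}{2}} - 8 \theta + 4}{6}

Since d/d\theta undoes antidifferentiation here, G(\theta) must give back the stated G'(\theta).
A general antiderivative is 4 \theta^{3} + \theta^{2} - \frac{4 \theta}{3} + 2 \left(\theta^{4} + \frac{\theta^{3}}{4} + \frac{4 \theta}{3}\right) e^{\frac{5 \theta^{2}}{3} + \frac{3}{2}} + \frac{2}{3} + C.
The condition gives C = 34 + \frac{124 e^{\frac{49}{6}}}{3} - (34 + \frac{124 e^{\frac{49}{6}}}{3}) = 0.
So G(\theta) = \frac{24 \theta^{3} + 6 \theta^{2} + \theta \left(12 \theta^{3} + 3 \theta^{2} + 16\right) e^{\frac{5 \theta^{2}}{3} + \frac{3}{2}} - 8 \theta + 4}{6}.
Check: d/d\theta[\frac{24 \theta^{3} + 6 \theta^{2} + \theta \left(12 \theta^{3} + 3 \theta^{2} + 16\right) e^{\frac{5 \theta^{2}}{3} + \frac{3}{2}} - 8 \theta + 4}{6}] = \frac{20 \theta^{5} e^{\frac{3}{2}} e^{\frac{5 \theta^{2}}{3}}}{3} + \frac{5 \theta^{4} e^{\frac{3}{2}} e^{\frac{5 \theta^{2}}{3}}}{3} + 8 \theta^{3} e^{\frac{3}{2}} e^{\frac{5 \theta^{2}}{3}} + \frac{187 \theta^{2} e^{\frac{3}{2}} e^{\frac{5 \theta^{2}}{3}}}{18} + 12 \theta^{2} + 2 \theta + \frac{8 e^{\frac{3}{2}} e^{\frac{5 \theta^{2}}{3}}}{3} - \frac{4}{3}, which equals G'(\theta).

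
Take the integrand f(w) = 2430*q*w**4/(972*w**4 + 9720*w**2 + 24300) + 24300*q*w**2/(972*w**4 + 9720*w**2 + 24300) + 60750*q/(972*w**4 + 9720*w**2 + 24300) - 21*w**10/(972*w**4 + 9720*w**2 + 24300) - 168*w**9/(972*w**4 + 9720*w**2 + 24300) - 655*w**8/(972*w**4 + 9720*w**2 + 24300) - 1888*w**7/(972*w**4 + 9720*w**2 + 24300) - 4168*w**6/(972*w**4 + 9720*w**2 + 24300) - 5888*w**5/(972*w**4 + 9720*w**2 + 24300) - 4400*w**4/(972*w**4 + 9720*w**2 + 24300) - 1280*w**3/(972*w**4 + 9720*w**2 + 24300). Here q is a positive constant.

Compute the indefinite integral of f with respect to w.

Integrate term by term and add the pieces.
Check: d/dw[5*q*w/2 - w**9/(324*w**2 + 1620) - 7*w**8/(243*w**2 + 1215) - 26*w**7/(243*w**2 + 1215) - 16*w**6/(81*w**2 + 405) - 44*w**5/(243*w**2 + 1215) - 16*w**4/(243*w**2 + 1215)] = (2430*q*w**4 + 24300*q*w**2 + 60750*q - 21*w**10 - 168*w**9 - 655*w**8 - 1888*w**7 - 4168*w**6 - 5888*w**5 - 4400*w**4 - 1280*w**3)/(972*w**4 + 9720*w**2 + 24300), which equals f(w).

F(w) = 5*q*w/2 - w**9/(324*w**2 + 1620) - 7*w**8/(243*w**2 + 1215) - 26*w**7/(243*w**2 + 1215) - 16*w**6/(81*w**2 + 405) - 44*w**5/(243*w**2 + 1215) - 16*w**4/(243*w**2 + 1215) + C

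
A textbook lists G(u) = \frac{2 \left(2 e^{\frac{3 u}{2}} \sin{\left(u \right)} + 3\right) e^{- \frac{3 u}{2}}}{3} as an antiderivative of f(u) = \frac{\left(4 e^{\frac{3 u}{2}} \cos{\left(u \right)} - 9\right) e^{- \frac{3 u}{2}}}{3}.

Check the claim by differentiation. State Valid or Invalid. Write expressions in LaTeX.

d/du[G] = \frac{\left(4 e^{\frac{3 u}{2}} \cos{\left(u \right)} - 9\right) e^{- \frac{3 u}{2}}}{3}
This equals f(u) exactly, so the claim holds.

Valid: G'(u) = f(u).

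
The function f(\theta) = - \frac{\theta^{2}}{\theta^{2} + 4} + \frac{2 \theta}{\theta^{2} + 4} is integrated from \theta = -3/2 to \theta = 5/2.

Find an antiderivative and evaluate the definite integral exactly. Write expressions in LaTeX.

Antiderivative: F(\theta) = - \theta + \log{\left(\theta^{2} + 4 \right)} + 2 \operatorname{atan}{\left(\frac{\theta}{2} \right)}; value = -4 - \log{\left(\frac{25}{4} \right)} + 2 \operatorname{atan}{\left(\frac{3}{4} \right)} + 2 \operatorname{atan}{\left(\frac{5}{4} \right)} + \log{\left(\frac{41}{4} \right)}

The integrand splits into summands that can be handled one at a time.
F(\theta) = - \theta + \log{\left(\theta^{2} + 4 \right)} + 2 \operatorname{atan}{\left(\frac{\theta}{2} \right)} is an antiderivative of f.
Check: d/d\theta[- \theta + \log{\left(\theta^{2} + 4 \right)} + 2 \operatorname{atan}{\left(\frac{\theta}{2} \right)}] = \frac{- \theta^{2} + 2 \theta}{\theta^{2} + 4}, which equals f(\theta).
F(5/2) = - \frac{5}{2} + 2 \operatorname{atan}{\left(\frac{5}{4} \right)} + \log{\left(\frac{41}{4} \right)}; F(-3/2) = - 2 \operatorname{atan}{\left(\frac{3}{4} \right)} + \frac{3}{2} + \log{\left(\frac{25}{4} \right)}.
Integral = F(5/2) - F(-3/2) = -4 - \log{\left(\frac{25}{4} \right)} + 2 \operatorname{atan}{\left(\frac{3}{4} \right)} + 2 \operatorname{atan}{\left(\frac{5}{4} \right)} + \log{\left(\frac{41}{4} \right)}.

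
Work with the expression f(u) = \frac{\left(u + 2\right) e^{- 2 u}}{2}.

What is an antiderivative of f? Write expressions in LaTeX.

An antiderivative is F(u) = \frac{\left(- 2 u - 5\right) e^{- 2 u}}{8}.

Recognize the product-rule pattern: f = v'r + vr' with v = - \frac{u}{4} - \frac{5}{8}, r = e^{- 2 u}, so integration by parts undoes it.
Check: d/du[\frac{\left(- 2 u - 5\right) e^{- 2 u}}{8}] = \frac{\left(u + 2\right) e^{- 2 u}}{2} = f(u).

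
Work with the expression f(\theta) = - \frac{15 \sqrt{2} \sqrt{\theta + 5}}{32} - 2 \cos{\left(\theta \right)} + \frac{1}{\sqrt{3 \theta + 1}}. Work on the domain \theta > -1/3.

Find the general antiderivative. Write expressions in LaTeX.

F(\theta) = - \frac{5 \sqrt{2} \theta \sqrt{\theta + 5}}{16} - \frac{25 \sqrt{2} \sqrt{\theta + 5}}{16} + \frac{2 \sqrt{3 \theta + 1}}{3} - 2 \sin{\left(\theta \right)} + C

The integrand splits into summands that can be handled one at a time.
Check: d/d\theta[- \frac{5 \sqrt{2} \theta \sqrt{\theta + 5}}{16} - \frac{25 \sqrt{2} \sqrt{\theta + 5}}{16} + \frac{2 \sqrt{3 \theta + 1}}{3} - 2 \sin{\left(\theta \right)}] = \frac{- 15 \sqrt{2} \theta \sqrt{3 \theta + 1} - 64 \sqrt{\theta + 5} \sqrt{3 \theta + 1} \cos{\left(\theta \right)} + 32 \sqrt{\theta + 5} - 75 \sqrt{2} \sqrt{3 \theta + 1}}{32 \sqrt{\theta + 5} \sqrt{3 \theta + 1}}, which equals f(\theta).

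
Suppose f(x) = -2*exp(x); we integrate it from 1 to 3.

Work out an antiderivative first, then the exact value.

Antiderivative: F(x) = -2*exp(x); value = -2*exp(3) + 2*exp(1)

Since d/dx undoes antidifferentiation here, F'(x) = f(x) is required of F(x).
F(x) = -2*exp(x) is an antiderivative of f.
Check: d/dx[-2*exp(x)] = -2*exp(x) = f(x).
F(3) = -2*exp(3); F(1) = -2*exp(1).
Integral = F(3) - F(1) = -2*exp(3) + 2*exp(1).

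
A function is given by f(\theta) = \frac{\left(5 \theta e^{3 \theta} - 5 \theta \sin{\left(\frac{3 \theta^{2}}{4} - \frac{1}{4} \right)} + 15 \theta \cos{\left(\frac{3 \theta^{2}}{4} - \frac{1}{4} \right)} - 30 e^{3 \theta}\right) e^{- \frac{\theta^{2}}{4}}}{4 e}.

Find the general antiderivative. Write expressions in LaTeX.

Recognize the product-rule pattern: f = u'v + uv' with u = - \frac{5 e^{3 \theta}}{2} + \frac{5 \sin{\left(\frac{3 \theta^{2}}{4} - \frac{1}{4} \right)}}{2}, v = e^{- \frac{\theta^{2}}{4} - 1}, so integration by parts undoes it.
Check: d/d\theta[- \frac{5 e^{3 \theta} e^{- \frac{\theta^{2}}{4}}}{2 e} + \frac{5 e^{- \frac{\theta^{2}}{4}} \sin{\left(\frac{3 \theta^{2}}{4} - \frac{1}{4} \right)}}{2 e}] = \frac{\left(5 \theta e^{3 \theta} - 5 \theta \sin{\left(\frac{3 \theta^{2}}{4} - \frac{1}{4} \right)} + 15 \theta \cos{\left(\frac{3 \theta^{2}}{4} - \frac{1}{4} \right)} - 30 e^{3 \theta}\right) e^{- \frac{\theta^{2}}{4}}}{4 e} = f(\theta).

F(\theta) = - \frac{5 e^{3 \theta} e^{- \frac{\theta^{2}}{4}}}{2 e} + \frac{5 e^{- \frac{\theta^{2}}{4}} \sin{\left(\frac{3 \theta^{2}}{4} - \frac{1}{4} \right)}}{2 e} + C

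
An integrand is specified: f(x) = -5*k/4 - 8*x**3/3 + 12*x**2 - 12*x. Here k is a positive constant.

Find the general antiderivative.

F(x) = -5*k*x/4 - 2*(x**2 - 3*x)**2/3 + C

Integrate term by term and add the pieces.
Check: d/dx[-5*k*x/4 - 2*(x**2 - 3*x)**2/3] = -5*k/4 - 8*x**3/3 + 12*x**2 - 12*x = f(x).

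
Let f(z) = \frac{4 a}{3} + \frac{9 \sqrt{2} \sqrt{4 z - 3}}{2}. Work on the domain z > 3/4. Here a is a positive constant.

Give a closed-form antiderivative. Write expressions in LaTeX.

An antiderivative is F(z) = \frac{\sqrt{2} \left(8 \sqrt{2} a z + 36 z \sqrt{4 z - 3} - 27 \sqrt{4 z - 3}\right)}{12}.

Any candidate F(z) must reproduce f(z) exactly when differentiated.
Check: d/dz[\frac{\sqrt{2} \left(8 \sqrt{2} a z + 36 z \sqrt{4 z - 3} - 27 \sqrt{4 z - 3}\right)}{12}] = \frac{8 a \sqrt{4 z - 3} + 108 \sqrt{2} z - 81 \sqrt{2}}{6 \sqrt{4 z - 3}}, which equals f(z).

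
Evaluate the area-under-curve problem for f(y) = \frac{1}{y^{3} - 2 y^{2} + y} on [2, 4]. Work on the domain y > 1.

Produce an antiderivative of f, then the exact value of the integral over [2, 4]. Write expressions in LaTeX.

Factor the denominator (y \left(y - 1\right)^{2}) and decompose: f = - \frac{1}{y - 1} + \frac{1}{\left(y - 1\right)^{2}} + \frac{1}{y}; each piece integrates to a log, atan, or power term.
F(y) = \frac{y \log{\left(y \right)} - y \log{\left(y - 1 \right)} - \log{\left(y \right)} + \log{\left(y - 1 \right)} - 1}{y - 1} is an antiderivative of f.
Check: d/dy[\frac{y \log{\left(y \right)} - y \log{\left(y - 1 \right)} - \log{\left(y \right)} + \log{\left(y - 1 \right)} - 1}{y - 1}] = \frac{1}{y^{3} - 2 y^{2} + y} = f(y).
F(4) = - \log{\left(3 \right)} - \frac{1}{3} + \log{\left(4 \right)}; F(2) = -1 + \log{\left(2 \right)}.
Integral = F(4) - F(2) = - \log{\left(3 \right)} - \log{\left(2 \right)} + \frac{2}{3} + \log{\left(4 \right)}.

Antiderivative: F(y) = \frac{y \log{\left(y \right)} - y \log{\left(y - 1 \right)} - \log{\left(y \right)} + \log{\left(y - 1 \right)} - 1}{y - 1}; value = - \log{\left(3 \right)} - \log{\left(2 \right)} + \frac{2}{3} + \log{\left(4 \right)}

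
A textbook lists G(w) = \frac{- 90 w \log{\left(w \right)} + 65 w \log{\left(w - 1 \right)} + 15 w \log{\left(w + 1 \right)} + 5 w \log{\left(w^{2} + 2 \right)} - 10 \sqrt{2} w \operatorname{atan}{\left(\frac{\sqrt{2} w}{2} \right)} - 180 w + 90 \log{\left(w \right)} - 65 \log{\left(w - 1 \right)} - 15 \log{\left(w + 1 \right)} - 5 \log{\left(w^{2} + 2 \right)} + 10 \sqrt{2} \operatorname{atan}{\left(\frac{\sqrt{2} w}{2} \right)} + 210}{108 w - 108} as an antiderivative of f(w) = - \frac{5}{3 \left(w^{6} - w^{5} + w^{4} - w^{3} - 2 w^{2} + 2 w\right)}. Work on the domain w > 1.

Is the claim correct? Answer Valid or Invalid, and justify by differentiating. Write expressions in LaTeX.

d/dw[G] = - \frac{5}{3 w^{6} - 3 w^{5} + 3 w^{4} - 3 w^{3} - 6 w^{2} + 6 w}
This equals f(w) exactly, so the claim holds.

Valid: G'(w) = f(w).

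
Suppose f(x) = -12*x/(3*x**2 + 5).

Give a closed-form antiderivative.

The substitution u = 3*x**2/2 + 5/2 works: f is exactly (dF/du)*(du/dx) for that inner function.
Check: d/dx[-2*log(3*x**2/2 + 5/2)] = -12*x/(3*x**2 + 5) = f(x).

An antiderivative is F(x) = -2*log(3*x**2/2 + 5/2).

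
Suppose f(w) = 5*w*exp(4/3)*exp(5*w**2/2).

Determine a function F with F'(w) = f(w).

The substitution u = 5*w**2/2 + 4/3 works: f is exactly (dF/du)*(du/dw) for that inner function.
Check: d/dw[exp(4/3)*exp(5*w**2/2)] = 5*w*exp(4/3)*exp(5*w**2/2) = f(w).

An antiderivative is F(w) = exp(4/3)*exp(5*w**2/2).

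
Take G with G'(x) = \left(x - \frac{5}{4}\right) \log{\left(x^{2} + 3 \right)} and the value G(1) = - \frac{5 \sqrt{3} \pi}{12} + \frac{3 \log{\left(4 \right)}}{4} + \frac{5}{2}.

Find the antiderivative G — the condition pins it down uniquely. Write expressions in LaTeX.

G(x) = \frac{x^{2} \log{\left(x^{2} + 3 \right)}}{2} - \frac{x^{2}}{2} - \frac{5 x \log{\left(x^{2} + 3 \right)}}{4} + \frac{5 x}{2} + \frac{3 \log{\left(x^{2} + 3 \right)}}{2} - \frac{5 \sqrt{3} \operatorname{atan}{\left(\frac{\sqrt{3} x}{3} \right)}}{2} + \frac{1}{2}

A first test for any G(x): its x-derivative must equal the given G'(x).
A general antiderivative is - \frac{x^{2}}{2} + \frac{5 x}{2} + \left(\frac{x^{2}}{2} - \frac{5 x}{4}\right) \log{\left(x^{2} + 3 \right)} + \frac{3 \log{\left(x^{2} + 3 \right)}}{2} - \frac{5 \sqrt{3} \operatorname{atan}{\left(\frac{\sqrt{3} x}{3} \right)}}{2} + C.
The condition gives C = - \frac{5 \sqrt{3} \pi}{12} + \frac{3 \log{\left(4 \right)}}{4} + \frac{5}{2} - (- \frac{5 \sqrt{3} \pi}{12} + \frac{3 \log{\left(4 \right)}}{4} + 2) = \frac{1}{2}.
So G(x) = \frac{x^{2} \log{\left(x^{2} + 3 \right)}}{2} - \frac{x^{2}}{2} - \frac{5 x \log{\left(x^{2} + 3 \right)}}{4} + \frac{5 x}{2} + \frac{3 \log{\left(x^{2} + 3 \right)}}{2} - \frac{5 \sqrt{3} \operatorname{atan}{\left(\frac{\sqrt{3} x}{3} \right)}}{2} + \frac{1}{2}.
Check: d/dx[\frac{x^{2} \log{\left(x^{2} + 3 \right)}}{2} - \frac{x^{2}}{2} - \frac{5 x \log{\left(x^{2} + 3 \right)}}{4} + \frac{5 x}{2} + \frac{3 \log{\left(x^{2} + 3 \right)}}{2} - \frac{5 \sqrt{3} \operatorname{atan}{\left(\frac{\sqrt{3} x}{3} \right)}}{2} + \frac{1}{2}] = x \log{\left(x^{2} + 3 \right)} - \frac{5 \log{\left(x^{2} + 3 \right)}}{4}, which equals G'(x).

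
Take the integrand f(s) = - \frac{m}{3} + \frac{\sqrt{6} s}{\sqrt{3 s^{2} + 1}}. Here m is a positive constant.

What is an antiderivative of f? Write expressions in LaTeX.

An antiderivative is F(s) = \frac{- m s + \sqrt{6} \sqrt{3 s^{2} + 1}}{3}.

Since d/ds undoes antidifferentiation here, F'(s) = f(s) is required of F(s).
Check: d/ds[\frac{- m s + \sqrt{6} \sqrt{3 s^{2} + 1}}{3}] = \frac{- m \sqrt{3 s^{2} + 1} + 3 \sqrt{6} s}{3 \sqrt{3 s^{2} + 1}}, which equals f(s).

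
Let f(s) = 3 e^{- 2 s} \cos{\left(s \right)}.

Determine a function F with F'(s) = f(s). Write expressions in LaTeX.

For F(s) to be correct the identity F'(s) - f(s) = 0 must hold.
Check: d/ds[\frac{3 e^{- 2 s} \sin{\left(s \right)}}{5} - \frac{6 e^{- 2 s} \cos{\left(s \right)}}{5}] = 3 e^{- 2 s} \cos{\left(s \right)} = f(s).

An antiderivative is F(s) = \frac{3 e^{- 2 s} \sin{\left(s \right)}}{5} - \frac{6 e^{- 2 s} \cos{\left(s \right)}}{5}.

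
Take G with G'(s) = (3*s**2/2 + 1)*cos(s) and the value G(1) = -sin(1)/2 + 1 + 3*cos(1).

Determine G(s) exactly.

A candidate passes only if d/ds[G] lands on the given G'(s) exactly.
A general antiderivative is 3*s**2*sin(s)/2 + 3*s*cos(s) - 2*sin(s) + C.
The condition gives C = -sin(1)/2 + 1 + 3*cos(1) - (-sin(1)/2 + 3*cos(1)) = 1.
So G(s) = 3*s**2*sin(s)/2 + 3*s*cos(s) - 2*sin(s) + 1.
Check: d/ds[3*s**2*sin(s)/2 + 3*s*cos(s) - 2*sin(s) + 1] = 3*s**2*cos(s)/2 + cos(s), which equals G'(s).

G(s) = 3*s**2*sin(s)/2 + 3*s*cos(s) - 2*sin(s) + 1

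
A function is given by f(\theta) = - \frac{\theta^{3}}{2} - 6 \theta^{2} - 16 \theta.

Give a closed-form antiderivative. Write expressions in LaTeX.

An antiderivative is F(\theta) = - \frac{\theta^{4}}{8} - 2 \theta^{3} - 8 \theta^{2}.

f matches the chain-rule pattern g'(h)*h' with inner function h(\theta) = - \frac{\theta^{2}}{4} - 2 \theta; substituting u = h(\theta) collapses the integral.
Check: d/d\theta[- \frac{\theta^{4}}{8} - 2 \theta^{3} - 8 \theta^{2}] = - \frac{\theta^{3}}{2} - 6 \theta^{2} - 16 \theta = f(\theta).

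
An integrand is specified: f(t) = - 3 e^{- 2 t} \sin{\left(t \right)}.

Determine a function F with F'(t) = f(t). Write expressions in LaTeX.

For F(t) to be correct the identity F'(t) - f(t) = 0 must hold.
Check: d/dt[\frac{3 \left(2 \sin{\left(t \right)} + \cos{\left(t \right)}\right) e^{- 2 t}}{5}] = - 3 e^{- 2 t} \sin{\left(t \right)} = f(t).

An antiderivative is F(t) = \frac{3 \left(2 \sin{\left(t \right)} + \cos{\left(t \right)}\right) e^{- 2 t}}{5}.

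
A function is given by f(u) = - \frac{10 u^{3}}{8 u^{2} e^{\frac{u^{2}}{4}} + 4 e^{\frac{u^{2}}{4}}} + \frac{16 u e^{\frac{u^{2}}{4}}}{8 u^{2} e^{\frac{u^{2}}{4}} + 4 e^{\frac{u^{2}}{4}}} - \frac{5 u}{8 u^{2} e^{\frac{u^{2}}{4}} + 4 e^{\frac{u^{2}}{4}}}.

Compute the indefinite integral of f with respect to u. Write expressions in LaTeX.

F(u) = \frac{\left(2 e^{\frac{u^{2}}{4}} \log{\left(2 u^{2} + 1 \right)} + 5\right) e^{- \frac{u^{2}}{4}}}{2} + C

The integrand splits into summands that can be handled one at a time.
Check: d/du[\frac{\left(2 e^{\frac{u^{2}}{4}} \log{\left(2 u^{2} + 1 \right)} + 5\right) e^{- \frac{u^{2}}{4}}}{2}] = \frac{- 10 u^{3} + 16 u e^{\frac{u^{2}}{4}} - 5 u}{8 u^{2} e^{\frac{u^{2}}{4}} + 4 e^{\frac{u^{2}}{4}}}, which equals f(u).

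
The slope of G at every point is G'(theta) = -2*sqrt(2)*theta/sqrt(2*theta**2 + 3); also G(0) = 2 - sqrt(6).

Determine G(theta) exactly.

The substitution u = theta**2 + 3/2 works: G'(theta) is exactly (dG/du)*(du/dtheta) for that inner function.
A general antiderivative is -2*sqrt(theta**2 + 3/2) + C.
The condition gives C = 2 - sqrt(6) - (-sqrt(6)) = 2.
So G(theta) = 2 - 2*sqrt(theta**2 + 3/2).
Check: d/dtheta[2 - 2*sqrt(theta**2 + 3/2)] = -2*sqrt(2)*theta/sqrt(2*theta**2 + 3) = G'(theta).

G(theta) = 2 - 2*sqrt(theta**2 + 3/2)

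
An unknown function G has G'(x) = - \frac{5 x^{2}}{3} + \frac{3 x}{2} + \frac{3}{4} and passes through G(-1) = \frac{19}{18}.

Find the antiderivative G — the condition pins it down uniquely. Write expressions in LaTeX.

Integrate term by term and add the pieces.
A general antiderivative is - \frac{5 x^{3}}{9} + \frac{3 x^{2}}{4} + \frac{3 x}{4} + C.
The condition gives C = \frac{19}{18} - (\frac{5}{9}) = \frac{1}{2}.
So G(x) = - \frac{5 x^{3}}{9} + \frac{3 x^{2}}{4} + \frac{3 x}{4} + \frac{1}{2}.
Check: d/dx[- \frac{5 x^{3}}{9} + \frac{3 x^{2}}{4} + \frac{3 x}{4} + \frac{1}{2}] = - \frac{5 x^{2}}{3} + \frac{3 x}{2} + \frac{3}{4} = G'(x).

G(x) = - \frac{5 x^{3}}{9} + \frac{3 x^{2}}{4} + \frac{3 x}{4} + \frac{1}{2}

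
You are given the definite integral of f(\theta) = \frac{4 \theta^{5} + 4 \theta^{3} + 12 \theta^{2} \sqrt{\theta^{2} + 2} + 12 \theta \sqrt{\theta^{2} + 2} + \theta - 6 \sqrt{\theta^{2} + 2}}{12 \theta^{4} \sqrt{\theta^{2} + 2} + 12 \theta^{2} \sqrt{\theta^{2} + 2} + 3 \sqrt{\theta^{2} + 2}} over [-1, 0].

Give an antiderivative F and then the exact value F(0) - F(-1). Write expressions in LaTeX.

Whatever form F(\theta) takes, F'(\theta) = f(\theta) is non-negotiable.
F(\theta) = \frac{- 6 \theta + \sqrt{\theta^{2} + 2} \left(2 \theta^{2} + 1\right) - 3}{3 \left(2 \theta^{2} + 1\right)} is an antiderivative of f.
Check: d/d\theta[\frac{- 6 \theta + \sqrt{\theta^{2} + 2} \left(2 \theta^{2} + 1\right) - 3}{3 \left(2 \theta^{2} + 1\right)}] = \frac{4 \theta^{5} + 4 \theta^{3} + 12 \theta^{2} \sqrt{\theta^{2} + 2} + 12 \theta \sqrt{\theta^{2} + 2} + \theta - 6 \sqrt{\theta^{2} + 2}}{12 \theta^{4} \sqrt{\theta^{2} + 2} + 12 \theta^{2} \sqrt{\theta^{2} + 2} + 3 \sqrt{\theta^{2} + 2}} = f(\theta).
F(0) = -1 + \frac{\sqrt{2}}{3}; F(-1) = \frac{1}{3} + \frac{\sqrt{3}}{3}.
Integral = F(0) - F(-1) = - \frac{4}{3} - \frac{\sqrt{3}}{3} + \frac{\sqrt{2}}{3}.

Antiderivative: F(\theta) = \frac{- 6 \theta + \sqrt{\theta^{2} + 2} \left(2 \theta^{2} + 1\right) - 3}{3 \left(2 \theta^{2} + 1\right)}; value = - \frac{4}{3} - \frac{\sqrt{3}}{3} + \frac{\sqrt{2}}{3}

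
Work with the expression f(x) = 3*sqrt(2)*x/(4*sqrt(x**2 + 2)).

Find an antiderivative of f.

f matches the chain-rule pattern g'(h)*h' with inner function h(x) = x**2/2 + 1; substituting u = h(x) collapses the integral.
Check: d/dx[3*sqrt(2)*sqrt(x**2 + 2)/4] = 3*sqrt(2)*x/(4*sqrt(x**2 + 2)) = f(x).

An antiderivative is F(x) = 3*sqrt(2)*sqrt(x**2 + 2)/4.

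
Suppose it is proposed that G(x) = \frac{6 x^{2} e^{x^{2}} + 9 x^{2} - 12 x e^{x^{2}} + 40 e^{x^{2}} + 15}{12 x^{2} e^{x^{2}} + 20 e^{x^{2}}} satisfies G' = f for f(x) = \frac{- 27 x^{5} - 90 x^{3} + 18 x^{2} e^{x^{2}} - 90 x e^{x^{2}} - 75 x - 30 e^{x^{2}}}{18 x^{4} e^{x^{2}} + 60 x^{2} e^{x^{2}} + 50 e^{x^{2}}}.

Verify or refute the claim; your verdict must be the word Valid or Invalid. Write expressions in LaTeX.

Valid - differentiating G returns exactly f.

d/dx[G] = \frac{- 27 x^{5} - 90 x^{3} + 18 x^{2} e^{x^{2}} - 90 x e^{x^{2}} - 75 x - 30 e^{x^{2}}}{18 x^{4} e^{x^{2}} + 60 x^{2} e^{x^{2}} + 50 e^{x^{2}}}
This equals f(x) exactly, so the claim holds.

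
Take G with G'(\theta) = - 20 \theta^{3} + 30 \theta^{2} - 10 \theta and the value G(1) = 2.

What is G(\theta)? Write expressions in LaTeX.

G'(\theta) matches the chain-rule pattern g'(h)*h' with inner function h(\theta) = - \theta^{2} + \theta; substituting u = h(\theta) collapses the integral.
A general antiderivative is - 5 \left(- \theta^{2} + \theta\right)^{2} + C.
The condition gives C = 2 - (0) = 2.
So G(\theta) = - 5 \theta^{4} + 10 \theta^{3} - 5 \theta^{2} + 2.
Check: d/d\theta[- 5 \theta^{4} + 10 \theta^{3} - 5 \theta^{2} + 2] = - 20 \theta^{3} + 30 \theta^{2} - 10 \theta = G'(\theta).

G(\theta) = - 5 \theta^{4} + 10 \theta^{3} - 5 \theta^{2} + 2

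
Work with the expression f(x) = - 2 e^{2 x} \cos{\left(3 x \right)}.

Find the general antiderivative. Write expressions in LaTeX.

F(x) = - \frac{6 e^{2 x} \sin{\left(3 x \right)}}{13} - \frac{4 e^{2 x} \cos{\left(3 x \right)}}{13} + C

An antiderivative F(x) passes only if d/dx[F] lands on f(x) exactly.
Check: d/dx[- \frac{6 e^{2 x} \sin{\left(3 x \right)}}{13} - \frac{4 e^{2 x} \cos{\left(3 x \right)}}{13}] = - 2 e^{2 x} \cos{\left(3 x \right)} = f(x).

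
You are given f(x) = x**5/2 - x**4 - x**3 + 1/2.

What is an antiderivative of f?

An antiderivative is F(x) = x**6/12 - x**5/5 - x**4/4 + x/2.

Integrate term by term and add the pieces.
Check: d/dx[x**6/12 - x**5/5 - x**4/4 + x/2] = x**5/2 - x**4 - x**3 + 1/2 = f(x).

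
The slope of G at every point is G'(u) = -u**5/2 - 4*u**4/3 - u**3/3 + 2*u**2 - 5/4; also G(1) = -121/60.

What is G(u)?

The integrand splits into summands that can be handled one at a time.
A general antiderivative is -u**6/12 - 4*u**5/15 - u**4/12 + 2*u**3/3 - 5*u/4 + C.
The condition gives C = -121/60 - (-61/60) = -1.
So G(u) = -(5*u**6 + 16*u**5 + 5*u**4 - 40*u**3 + 75*u + 60)/60.
Check: d/du[-(5*u**6 + 16*u**5 + 5*u**4 - 40*u**3 + 75*u + 60)/60] = -u**5/2 - 4*u**4/3 - u**3/3 + 2*u**2 - 5/4 = G'(u).

G(u) = -(5*u**6 + 16*u**5 + 5*u**4 - 40*u**3 + 75*u + 60)/60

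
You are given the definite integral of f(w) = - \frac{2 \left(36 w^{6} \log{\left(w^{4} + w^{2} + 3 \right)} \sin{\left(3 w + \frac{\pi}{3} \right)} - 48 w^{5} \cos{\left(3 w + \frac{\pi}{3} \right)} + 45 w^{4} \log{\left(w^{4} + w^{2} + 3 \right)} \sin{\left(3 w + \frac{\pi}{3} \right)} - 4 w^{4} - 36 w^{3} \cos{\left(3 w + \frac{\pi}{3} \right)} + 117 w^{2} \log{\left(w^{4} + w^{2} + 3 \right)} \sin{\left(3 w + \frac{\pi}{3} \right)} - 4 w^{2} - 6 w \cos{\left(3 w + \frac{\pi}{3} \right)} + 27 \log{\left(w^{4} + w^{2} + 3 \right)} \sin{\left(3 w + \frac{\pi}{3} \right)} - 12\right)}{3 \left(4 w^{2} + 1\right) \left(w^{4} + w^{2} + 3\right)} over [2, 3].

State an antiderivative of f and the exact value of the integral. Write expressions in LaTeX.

Antiderivative: F(w) = \frac{2 \left(3 \log{\left(w^{4} + w^{2} + 3 \right)} \cos{\left(3 w + \frac{\pi}{3} \right)} + 2 \operatorname{atan}{\left(2 w \right)}\right)}{3}; value = 2 \log{\left(93 \right)} \cos{\left(\frac{\pi}{3} + 9 \right)} - 2 \log{\left(23 \right)} \cos{\left(\frac{\pi}{3} + 6 \right)} - \frac{4 \operatorname{atan}{\left(4 \right)}}{3} + \frac{4 \operatorname{atan}{\left(6 \right)}}{3}

An antiderivative F(w) passes only if d/dw[F] lands on f(w) exactly.
F(w) = \frac{2 \left(3 \log{\left(w^{4} + w^{2} + 3 \right)} \cos{\left(3 w + \frac{\pi}{3} \right)} + 2 \operatorname{atan}{\left(2 w \right)}\right)}{3} is an antiderivative of f.
Check: d/dw[\frac{2 \left(3 \log{\left(w^{4} + w^{2} + 3 \right)} \cos{\left(3 w + \frac{\pi}{3} \right)} + 2 \operatorname{atan}{\left(2 w \right)}\right)}{3}] = \frac{- 72 w^{6} \log{\left(w^{4} + w^{2} + 3 \right)} \sin{\left(3 w + \frac{\pi}{3} \right)} + 96 w^{5} \cos{\left(3 w + \frac{\pi}{3} \right)} - 90 w^{4} \log{\left(w^{4} + w^{2} + 3 \right)} \sin{\left(3 w + \frac{\pi}{3} \right)} + 8 w^{4} + 72 w^{3} \cos{\left(3 w + \frac{\pi}{3} \right)} - 234 w^{2} \log{\left(w^{4} + w^{2} + 3 \right)} \sin{\left(3 w + \frac{\pi}{3} \right)} + 8 w^{2} + 12 w \cos{\left(3 w + \frac{\pi}{3} \right)} - 54 \log{\left(w^{4} + w^{2} + 3 \right)} \sin{\left(3 w + \frac{\pi}{3} \right)} + 24}{12 w^{6} + 15 w^{4} + 39 w^{2} + 9}, which equals f(w).
F(3) = 2 \log{\left(93 \right)} \cos{\left(\frac{\pi}{3} + 9 \right)} + \frac{4 \operatorname{atan}{\left(6 \right)}}{3}; F(2) = \frac{4 \operatorname{atan}{\left(4 \right)}}{3} + 2 \log{\left(23 \right)} \cos{\left(\frac{\pi}{3} + 6 \right)}.
Integral = F(3) - F(2) = 2 \log{\left(93 \right)} \cos{\left(\frac{\pi}{3} + 9 \right)} - 2 \log{\left(23 \right)} \cos{\left(\frac{\pi}{3} + 6 \right)} - \frac{4 \operatorname{atan}{\left(4 \right)}}{3} + \frac{4 \operatorname{atan}{\left(6 \right)}}{3}.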